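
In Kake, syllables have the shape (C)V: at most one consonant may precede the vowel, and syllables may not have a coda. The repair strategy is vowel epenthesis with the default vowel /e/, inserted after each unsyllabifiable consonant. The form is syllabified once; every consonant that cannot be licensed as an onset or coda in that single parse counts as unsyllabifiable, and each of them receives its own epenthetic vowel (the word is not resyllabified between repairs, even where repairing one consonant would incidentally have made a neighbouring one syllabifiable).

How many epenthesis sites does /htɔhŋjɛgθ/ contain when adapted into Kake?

The unsyllabifiable consonants are /h/, /h/, /ŋ/, /g/, /θ/; each receives one epenthetic vowel.

5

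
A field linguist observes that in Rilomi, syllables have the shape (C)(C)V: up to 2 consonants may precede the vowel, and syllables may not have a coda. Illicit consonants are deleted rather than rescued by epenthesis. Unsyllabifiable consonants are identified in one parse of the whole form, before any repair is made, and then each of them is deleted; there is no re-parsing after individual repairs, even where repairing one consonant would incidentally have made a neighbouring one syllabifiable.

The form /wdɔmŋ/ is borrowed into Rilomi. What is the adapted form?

wdɔ

Syllabifying with onset maximization leaves /m/, /ŋ/ stranded (no codas are permitted; onsets may contain at most 2 consonants).
Deletion applies to /m/, /ŋ/.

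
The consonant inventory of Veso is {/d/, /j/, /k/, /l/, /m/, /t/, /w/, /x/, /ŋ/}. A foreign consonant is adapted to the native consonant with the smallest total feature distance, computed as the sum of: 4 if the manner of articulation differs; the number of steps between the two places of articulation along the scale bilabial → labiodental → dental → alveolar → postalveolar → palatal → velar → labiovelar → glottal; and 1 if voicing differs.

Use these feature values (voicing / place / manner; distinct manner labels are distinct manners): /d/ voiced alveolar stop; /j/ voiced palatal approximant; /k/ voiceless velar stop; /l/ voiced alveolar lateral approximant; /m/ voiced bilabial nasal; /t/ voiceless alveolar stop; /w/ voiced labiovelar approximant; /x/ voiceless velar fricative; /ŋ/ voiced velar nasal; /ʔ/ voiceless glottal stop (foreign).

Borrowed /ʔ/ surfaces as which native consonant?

k

/k/ is closest: same manner (stop), place distance 2 (glottal→velar), same voicing; total 2. Next closest is /t/ at distance 5.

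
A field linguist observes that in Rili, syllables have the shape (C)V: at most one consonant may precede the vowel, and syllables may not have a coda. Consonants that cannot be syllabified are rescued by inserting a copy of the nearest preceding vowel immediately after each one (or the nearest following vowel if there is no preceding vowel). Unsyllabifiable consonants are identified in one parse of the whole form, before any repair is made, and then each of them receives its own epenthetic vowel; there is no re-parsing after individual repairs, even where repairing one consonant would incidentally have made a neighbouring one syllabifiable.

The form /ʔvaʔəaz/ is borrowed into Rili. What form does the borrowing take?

ʔavaʔəaza

The consonants /ʔ/, /z/ cannot be parsed into a legal (C)V syllable (no codas are permitted; onsets are limited to one consonant).
Each unlicensed consonant becomes the onset of a new syllable: /ʔ/ → /ʔa/, /z/ → /za/.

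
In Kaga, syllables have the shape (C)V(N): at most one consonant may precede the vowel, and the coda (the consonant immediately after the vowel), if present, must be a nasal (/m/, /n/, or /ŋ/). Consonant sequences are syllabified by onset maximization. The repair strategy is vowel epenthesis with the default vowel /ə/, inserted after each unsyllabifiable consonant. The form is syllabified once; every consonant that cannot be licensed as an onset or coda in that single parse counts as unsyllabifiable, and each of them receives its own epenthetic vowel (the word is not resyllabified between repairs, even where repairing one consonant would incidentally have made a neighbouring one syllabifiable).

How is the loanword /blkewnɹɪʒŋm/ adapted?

bələkewənəɹɪʒəŋəmə

The consonants /b/, /l/, /w/, /n/, /ʒ/, /ŋ/, /m/ cannot be parsed into a legal (C)V(N) syllable (only a nasal (/m/, /n/, or /ŋ/) is licensed in coda position; onsets are limited to one consonant).
Epenthesis after each stranded consonant: /b/ → /bə/, /l/ → /lə/, /w/ → /wə/, /n/ → /nə/, /ʒ/ → /ʒə/, /ŋ/ → /ŋə/, /m/ → /mə/.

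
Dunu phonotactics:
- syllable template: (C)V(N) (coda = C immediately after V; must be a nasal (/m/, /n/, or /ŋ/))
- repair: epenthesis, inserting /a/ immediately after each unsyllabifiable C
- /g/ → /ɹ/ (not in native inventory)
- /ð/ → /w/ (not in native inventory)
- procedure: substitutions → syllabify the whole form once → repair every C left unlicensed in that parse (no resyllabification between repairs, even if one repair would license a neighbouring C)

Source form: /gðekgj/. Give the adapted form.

ɹawekaɹaja

Substitution: /g/ → /ɹ/, /ð/ → /w/, giving /ɹwekɹj/.
Under (C)V(N), the unsyllabifiable consonants are /ɹ/, /k/, /ɹ/, /j/ (only a nasal (/m/, /n/, or /ŋ/) is licensed in coda position; onsets are limited to one consonant).
Epenthesis after each stranded consonant: /ɹ/ → /ɹa/, /k/ → /ka/, /ɹ/ → /ɹa/, /j/ → /ja/.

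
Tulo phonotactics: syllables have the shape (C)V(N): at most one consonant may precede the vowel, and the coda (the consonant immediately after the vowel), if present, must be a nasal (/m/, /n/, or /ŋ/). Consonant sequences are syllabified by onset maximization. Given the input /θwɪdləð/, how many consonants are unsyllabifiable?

Syllabifying with onset maximization leaves /θ/, /d/, /ð/ stranded (only a nasal (/m/, /n/, or /ŋ/) is licensed in coda position; onsets are limited to one consonant).

3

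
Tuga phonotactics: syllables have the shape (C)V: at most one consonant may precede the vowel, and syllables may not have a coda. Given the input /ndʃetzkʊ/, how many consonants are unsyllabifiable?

4

The consonants /n/, /d/, /t/, /z/ cannot be parsed into a legal (C)V syllable (no codas are permitted; onsets are limited to one consonant).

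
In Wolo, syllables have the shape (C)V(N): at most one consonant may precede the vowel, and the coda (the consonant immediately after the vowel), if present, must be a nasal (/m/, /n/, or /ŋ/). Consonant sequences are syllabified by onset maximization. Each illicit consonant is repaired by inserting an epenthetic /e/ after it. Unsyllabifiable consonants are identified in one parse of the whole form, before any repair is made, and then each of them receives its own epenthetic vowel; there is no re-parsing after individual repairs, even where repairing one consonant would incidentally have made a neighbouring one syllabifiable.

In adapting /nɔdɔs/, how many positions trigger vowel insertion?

1

The unsyllabifiable consonants are /s/; each receives one epenthetic vowel.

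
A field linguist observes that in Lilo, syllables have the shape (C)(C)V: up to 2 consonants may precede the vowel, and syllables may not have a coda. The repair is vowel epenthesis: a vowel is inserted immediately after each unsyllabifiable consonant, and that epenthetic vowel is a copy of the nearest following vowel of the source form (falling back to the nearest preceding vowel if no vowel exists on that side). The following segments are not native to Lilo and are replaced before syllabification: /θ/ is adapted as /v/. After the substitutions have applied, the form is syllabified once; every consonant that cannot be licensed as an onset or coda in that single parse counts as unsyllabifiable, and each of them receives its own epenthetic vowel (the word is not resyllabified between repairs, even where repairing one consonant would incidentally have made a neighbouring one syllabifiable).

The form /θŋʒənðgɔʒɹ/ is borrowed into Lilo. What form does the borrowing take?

vəŋʒənɔðgɔʒɔɹɔ

Substitution: /θ/ → /v/, giving /vŋʒənðgɔʒɹ/.
Under (C)(C)V, the unsyllabifiable consonants are /v/, /n/, /ʒ/, /ɹ/ (no codas are permitted; onsets may contain at most 2 consonants).
Inserting the epenthetic vowel yields /v/ → /və/, /n/ → /nɔ/, /ʒ/ → /ʒɔ/, /ɹ/ → /ɹɔ/.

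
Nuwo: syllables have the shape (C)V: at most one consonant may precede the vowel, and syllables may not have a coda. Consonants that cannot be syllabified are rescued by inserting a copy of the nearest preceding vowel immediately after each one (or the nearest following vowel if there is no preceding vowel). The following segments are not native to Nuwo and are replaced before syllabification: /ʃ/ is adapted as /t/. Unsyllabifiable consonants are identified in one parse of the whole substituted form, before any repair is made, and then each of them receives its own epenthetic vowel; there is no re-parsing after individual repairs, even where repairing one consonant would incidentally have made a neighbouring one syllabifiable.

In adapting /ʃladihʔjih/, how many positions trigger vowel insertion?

After substitution the input is /tladihʔjih/.
The unsyllabifiable consonants are /t/, /h/, /ʔ/, /h/; each receives one epenthetic vowel.

4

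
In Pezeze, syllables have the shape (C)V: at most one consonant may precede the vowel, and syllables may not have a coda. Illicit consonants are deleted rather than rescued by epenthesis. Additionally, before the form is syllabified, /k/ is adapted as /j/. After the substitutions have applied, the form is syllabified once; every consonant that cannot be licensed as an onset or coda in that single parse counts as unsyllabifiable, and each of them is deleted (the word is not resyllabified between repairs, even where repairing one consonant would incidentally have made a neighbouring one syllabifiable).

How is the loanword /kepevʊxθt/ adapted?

Substitution: /k/ → /j/, giving /jepevʊxθt/.
The consonants /x/, /θ/, /t/ cannot be parsed into a legal (C)V syllable (no codas are permitted; onsets are limited to one consonant).
Deletion applies to /x/, /θ/, /t/.

jepevʊ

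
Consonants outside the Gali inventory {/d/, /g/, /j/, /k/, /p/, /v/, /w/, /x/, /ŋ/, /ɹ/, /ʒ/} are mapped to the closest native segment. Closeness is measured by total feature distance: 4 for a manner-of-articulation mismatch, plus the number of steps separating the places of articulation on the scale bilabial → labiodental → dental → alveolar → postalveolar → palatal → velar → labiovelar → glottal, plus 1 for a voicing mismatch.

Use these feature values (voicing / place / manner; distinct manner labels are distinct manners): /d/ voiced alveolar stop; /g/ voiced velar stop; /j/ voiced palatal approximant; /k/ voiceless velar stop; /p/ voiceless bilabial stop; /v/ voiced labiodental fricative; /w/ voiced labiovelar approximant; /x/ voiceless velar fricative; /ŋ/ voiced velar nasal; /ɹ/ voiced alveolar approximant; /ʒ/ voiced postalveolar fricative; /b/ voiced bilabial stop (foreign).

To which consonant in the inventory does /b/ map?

/p/ is closest: same manner (stop), place distance 0 (bilabial→bilabial), voicing differs (+1); total 1. Next closest is /d/ at distance 3.

p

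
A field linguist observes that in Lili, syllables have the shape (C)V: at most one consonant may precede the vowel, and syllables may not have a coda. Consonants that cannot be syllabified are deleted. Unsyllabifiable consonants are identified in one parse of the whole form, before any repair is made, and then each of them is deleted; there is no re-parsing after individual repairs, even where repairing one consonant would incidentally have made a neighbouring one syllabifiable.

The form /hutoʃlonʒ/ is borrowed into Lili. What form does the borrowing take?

hutolo

Under (C)V, the unsyllabifiable consonants are /ʃ/, /n/, /ʒ/ (no codas are permitted; onsets are limited to one consonant).
Deleting the stranded consonants removes /ʃ/, /n/, /ʒ/.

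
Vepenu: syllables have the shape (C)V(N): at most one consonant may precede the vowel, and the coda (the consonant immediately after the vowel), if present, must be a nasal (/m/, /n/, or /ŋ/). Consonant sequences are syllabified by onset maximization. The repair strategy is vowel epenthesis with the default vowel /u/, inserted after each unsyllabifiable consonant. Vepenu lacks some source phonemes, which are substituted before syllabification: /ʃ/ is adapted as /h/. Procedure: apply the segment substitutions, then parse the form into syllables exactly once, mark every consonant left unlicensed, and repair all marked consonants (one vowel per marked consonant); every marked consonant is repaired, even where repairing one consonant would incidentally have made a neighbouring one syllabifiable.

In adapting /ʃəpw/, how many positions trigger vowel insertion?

After substitution the input is /həpw/.
The unsyllabifiable consonants are /p/, /w/; each receives one epenthetic vowel.

2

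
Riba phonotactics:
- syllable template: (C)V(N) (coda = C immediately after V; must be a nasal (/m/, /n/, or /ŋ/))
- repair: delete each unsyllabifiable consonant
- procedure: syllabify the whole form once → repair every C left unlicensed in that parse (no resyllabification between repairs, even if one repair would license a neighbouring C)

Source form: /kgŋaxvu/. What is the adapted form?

Under (C)V(N), the unsyllabifiable consonants are /k/, /g/, /x/ (only a nasal (/m/, /n/, or /ŋ/) is licensed in coda position; onsets are limited to one consonant).
Each unlicensed consonant is deleted: /k/, /g/, /x/.

ŋavu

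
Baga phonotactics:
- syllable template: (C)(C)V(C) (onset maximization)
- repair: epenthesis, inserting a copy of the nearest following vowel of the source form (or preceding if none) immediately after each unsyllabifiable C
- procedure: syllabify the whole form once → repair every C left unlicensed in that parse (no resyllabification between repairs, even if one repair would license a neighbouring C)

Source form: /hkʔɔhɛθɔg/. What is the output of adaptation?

hɔkʔɔhɛθɔg

Syllabifying with onset maximization leaves /h/ stranded (at most one coda consonant is licensed; onsets may contain at most 2 consonants).
Inserting the epenthetic vowel yields /h/ → /hɔ/.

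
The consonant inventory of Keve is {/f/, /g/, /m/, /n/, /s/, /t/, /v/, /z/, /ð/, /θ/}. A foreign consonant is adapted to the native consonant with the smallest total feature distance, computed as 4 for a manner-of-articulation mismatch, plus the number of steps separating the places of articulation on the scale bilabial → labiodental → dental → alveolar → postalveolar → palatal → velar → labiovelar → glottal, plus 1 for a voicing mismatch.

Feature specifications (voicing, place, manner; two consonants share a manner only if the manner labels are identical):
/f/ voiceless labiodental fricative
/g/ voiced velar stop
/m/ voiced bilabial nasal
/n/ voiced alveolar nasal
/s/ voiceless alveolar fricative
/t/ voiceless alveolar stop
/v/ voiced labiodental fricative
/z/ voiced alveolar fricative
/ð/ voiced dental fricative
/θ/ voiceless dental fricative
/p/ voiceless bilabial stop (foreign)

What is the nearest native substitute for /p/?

t

/t/ is closest: same manner (stop), place distance 3 (bilabial→alveolar), same voicing; total 3. Next closest is /f/ at distance 5.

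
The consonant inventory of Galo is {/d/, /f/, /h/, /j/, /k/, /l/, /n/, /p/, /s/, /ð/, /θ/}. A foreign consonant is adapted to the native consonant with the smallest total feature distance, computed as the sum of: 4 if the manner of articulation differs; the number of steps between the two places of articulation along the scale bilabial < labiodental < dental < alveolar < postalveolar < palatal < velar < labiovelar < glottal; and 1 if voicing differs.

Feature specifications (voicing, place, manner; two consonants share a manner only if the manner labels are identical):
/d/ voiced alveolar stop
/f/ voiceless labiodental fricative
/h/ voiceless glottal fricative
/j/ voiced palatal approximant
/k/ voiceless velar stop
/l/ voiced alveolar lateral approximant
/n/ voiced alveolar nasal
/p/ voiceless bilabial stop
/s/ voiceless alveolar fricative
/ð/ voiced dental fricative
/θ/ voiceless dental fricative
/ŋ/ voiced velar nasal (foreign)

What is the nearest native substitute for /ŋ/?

n

/n/ is closest: same manner (nasal), place distance 3 (velar→alveolar), same voicing; total 3. Next closest is /j/ at distance 5.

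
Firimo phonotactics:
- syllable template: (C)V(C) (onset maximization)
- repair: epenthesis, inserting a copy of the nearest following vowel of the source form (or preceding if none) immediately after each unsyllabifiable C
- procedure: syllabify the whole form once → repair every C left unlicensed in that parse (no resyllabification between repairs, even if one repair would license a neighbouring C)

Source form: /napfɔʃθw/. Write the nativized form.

Syllabifying with onset maximization leaves /θ/, /w/ stranded (at most one coda consonant is licensed; onsets are limited to one consonant).
Each unlicensed consonant becomes the onset of a new syllable: /θ/ → /θɔ/, /w/ → /wɔ/.

napfɔʃθɔwɔ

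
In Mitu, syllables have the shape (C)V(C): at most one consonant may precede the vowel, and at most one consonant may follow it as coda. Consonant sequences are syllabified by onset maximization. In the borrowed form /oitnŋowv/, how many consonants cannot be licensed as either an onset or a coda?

2

Under (C)V(C), the unsyllabifiable consonants are /n/, /v/ (at most one coda consonant is licensed; onsets are limited to one consonant).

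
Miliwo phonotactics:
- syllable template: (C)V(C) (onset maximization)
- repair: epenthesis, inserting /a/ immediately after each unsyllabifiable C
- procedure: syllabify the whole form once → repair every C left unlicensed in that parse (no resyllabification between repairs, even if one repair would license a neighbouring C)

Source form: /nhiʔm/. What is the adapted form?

Under (C)V(C), the unsyllabifiable consonants are /n/, /m/ (at most one coda consonant is licensed; onsets are limited to one consonant).
Each unlicensed consonant becomes the onset of a new syllable: /n/ → /na/, /m/ → /ma/.

nahiʔma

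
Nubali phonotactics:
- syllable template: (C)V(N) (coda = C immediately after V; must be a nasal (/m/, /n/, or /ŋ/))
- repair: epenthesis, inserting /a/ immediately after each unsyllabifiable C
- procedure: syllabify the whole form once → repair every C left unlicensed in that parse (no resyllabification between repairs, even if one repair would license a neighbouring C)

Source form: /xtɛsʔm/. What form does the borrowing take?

xatɛsaʔama

Under (C)V(N), the unsyllabifiable consonants are /x/, /s/, /ʔ/, /m/ (only a nasal (/m/, /n/, or /ŋ/) is licensed in coda position; onsets are limited to one consonant).
Inserting the epenthetic vowel yields /x/ → /xa/, /s/ → /sa/, /ʔ/ → /ʔa/, /m/ → /ma/.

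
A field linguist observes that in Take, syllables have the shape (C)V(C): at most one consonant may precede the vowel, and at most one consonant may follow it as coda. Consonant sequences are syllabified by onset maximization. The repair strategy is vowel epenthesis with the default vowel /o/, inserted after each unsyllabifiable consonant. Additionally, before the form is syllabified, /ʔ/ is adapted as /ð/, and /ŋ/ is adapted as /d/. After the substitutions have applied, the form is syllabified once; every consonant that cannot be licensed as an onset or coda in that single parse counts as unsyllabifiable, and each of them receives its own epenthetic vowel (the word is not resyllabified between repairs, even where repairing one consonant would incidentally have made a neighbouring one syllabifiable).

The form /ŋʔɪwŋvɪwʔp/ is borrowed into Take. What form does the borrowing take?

Substitution: /ŋ/ → /d/, /ʔ/ → /ð/, giving /dðɪwdvɪwðp/.
Under (C)V(C), the unsyllabifiable consonants are /d/, /d/, /ð/, /p/ (at most one coda consonant is licensed; onsets are limited to one consonant).
Inserting the epenthetic vowel yields /d/ → /do/, /d/ → /do/, /ð/ → /ðo/, /p/ → /po/.

doðɪwdovɪwðopo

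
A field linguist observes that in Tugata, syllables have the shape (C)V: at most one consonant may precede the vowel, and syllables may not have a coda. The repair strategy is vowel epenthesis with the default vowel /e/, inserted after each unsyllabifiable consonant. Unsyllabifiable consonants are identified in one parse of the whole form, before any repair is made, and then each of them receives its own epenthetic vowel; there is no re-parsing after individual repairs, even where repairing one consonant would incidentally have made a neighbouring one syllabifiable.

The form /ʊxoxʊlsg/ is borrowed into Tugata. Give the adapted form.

Under (C)V, the unsyllabifiable consonants are /l/, /s/, /g/ (no codas are permitted; onsets are limited to one consonant).
Each unlicensed consonant becomes the onset of a new syllable: /l/ → /le/, /s/ → /se/, /g/ → /ge/.

ʊxoxʊlesege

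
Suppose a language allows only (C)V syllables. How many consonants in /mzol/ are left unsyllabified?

Syllabifying with onset maximization leaves /m/, /l/ stranded (no codas are permitted; onsets are limited to one consonant).

2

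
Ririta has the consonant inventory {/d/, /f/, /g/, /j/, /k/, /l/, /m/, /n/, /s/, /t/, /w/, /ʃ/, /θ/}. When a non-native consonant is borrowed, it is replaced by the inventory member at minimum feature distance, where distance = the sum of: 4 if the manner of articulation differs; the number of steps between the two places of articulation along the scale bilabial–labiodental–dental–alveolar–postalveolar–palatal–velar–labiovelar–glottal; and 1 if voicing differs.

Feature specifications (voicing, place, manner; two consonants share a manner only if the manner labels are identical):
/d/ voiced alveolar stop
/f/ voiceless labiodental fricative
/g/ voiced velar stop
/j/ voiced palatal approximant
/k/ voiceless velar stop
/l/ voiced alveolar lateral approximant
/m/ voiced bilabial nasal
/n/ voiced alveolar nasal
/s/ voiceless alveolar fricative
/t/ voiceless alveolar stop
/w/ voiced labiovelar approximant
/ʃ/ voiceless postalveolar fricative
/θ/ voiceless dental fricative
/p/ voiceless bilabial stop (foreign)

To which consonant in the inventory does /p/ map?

t

/t/ is closest: same manner (stop), place distance 3 (bilabial→alveolar), same voicing; total 3. Next closest is /d/ at distance 4.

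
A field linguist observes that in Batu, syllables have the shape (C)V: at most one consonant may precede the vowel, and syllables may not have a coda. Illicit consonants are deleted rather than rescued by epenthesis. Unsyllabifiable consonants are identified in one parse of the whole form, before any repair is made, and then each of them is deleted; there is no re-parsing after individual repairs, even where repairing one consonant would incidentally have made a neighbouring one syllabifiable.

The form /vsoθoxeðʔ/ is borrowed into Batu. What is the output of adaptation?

The consonants /v/, /ð/, /ʔ/ cannot be parsed into a legal (C)V syllable (no codas are permitted; onsets are limited to one consonant).
Each unlicensed consonant is deleted: /v/, /ð/, /ʔ/.

soθoxe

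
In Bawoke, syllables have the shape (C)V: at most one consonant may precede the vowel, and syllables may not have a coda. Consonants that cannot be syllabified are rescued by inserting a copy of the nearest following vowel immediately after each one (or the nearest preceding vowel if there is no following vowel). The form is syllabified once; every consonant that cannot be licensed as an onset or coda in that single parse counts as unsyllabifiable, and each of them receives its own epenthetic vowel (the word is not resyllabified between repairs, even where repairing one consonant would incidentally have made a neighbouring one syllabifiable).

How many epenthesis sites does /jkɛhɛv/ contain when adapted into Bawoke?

The unsyllabifiable consonants are /j/, /v/; each receives one epenthetic vowel.

2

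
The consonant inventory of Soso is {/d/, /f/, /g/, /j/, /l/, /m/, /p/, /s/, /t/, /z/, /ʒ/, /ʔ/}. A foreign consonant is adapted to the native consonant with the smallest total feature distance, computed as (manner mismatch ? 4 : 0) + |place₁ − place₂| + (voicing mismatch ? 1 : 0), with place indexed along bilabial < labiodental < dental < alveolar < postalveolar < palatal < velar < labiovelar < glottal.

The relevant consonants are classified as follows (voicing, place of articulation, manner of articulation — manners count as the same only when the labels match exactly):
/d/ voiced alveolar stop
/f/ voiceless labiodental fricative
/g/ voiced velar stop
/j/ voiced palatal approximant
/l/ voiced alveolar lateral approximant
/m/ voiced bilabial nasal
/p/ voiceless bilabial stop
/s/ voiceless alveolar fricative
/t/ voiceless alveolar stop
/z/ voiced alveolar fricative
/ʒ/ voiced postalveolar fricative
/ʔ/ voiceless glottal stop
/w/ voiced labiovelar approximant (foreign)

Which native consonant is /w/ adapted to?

j

/j/ is closest: same manner (approximant), place distance 2 (labiovelar→palatal), same voicing; total 2. Next closest is /g/ at distance 5.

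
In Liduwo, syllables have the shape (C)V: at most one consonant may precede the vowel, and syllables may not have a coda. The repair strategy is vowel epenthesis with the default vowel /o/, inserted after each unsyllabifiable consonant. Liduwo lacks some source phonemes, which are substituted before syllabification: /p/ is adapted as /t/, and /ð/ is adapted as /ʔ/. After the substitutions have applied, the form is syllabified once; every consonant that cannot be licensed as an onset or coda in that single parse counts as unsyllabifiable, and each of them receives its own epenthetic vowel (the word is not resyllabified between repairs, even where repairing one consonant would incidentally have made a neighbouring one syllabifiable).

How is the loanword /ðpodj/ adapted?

ʔotodojo

Substitution: /ð/ → /ʔ/, /p/ → /t/, giving /ʔtodj/.
Under (C)V, the unsyllabifiable consonants are /ʔ/, /d/, /j/ (no codas are permitted; onsets are limited to one consonant).
Epenthesis after each stranded consonant: /ʔ/ → /ʔo/, /d/ → /do/, /j/ → /jo/.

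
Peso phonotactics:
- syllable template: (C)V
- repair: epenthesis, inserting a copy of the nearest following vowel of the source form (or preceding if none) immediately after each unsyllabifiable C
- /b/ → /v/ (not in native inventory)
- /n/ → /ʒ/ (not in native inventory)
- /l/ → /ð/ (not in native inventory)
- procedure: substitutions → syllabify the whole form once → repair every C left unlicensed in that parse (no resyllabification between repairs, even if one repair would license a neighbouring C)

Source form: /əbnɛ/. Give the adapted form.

Substitution: /b/ → /v/, /n/ → /ʒ/, giving /əvʒɛ/.
The consonants /v/ cannot be parsed into a legal (C)V syllable (no codas are permitted; onsets are limited to one consonant).
Each unlicensed consonant becomes the onset of a new syllable: /v/ → /vɛ/.

əvɛʒɛ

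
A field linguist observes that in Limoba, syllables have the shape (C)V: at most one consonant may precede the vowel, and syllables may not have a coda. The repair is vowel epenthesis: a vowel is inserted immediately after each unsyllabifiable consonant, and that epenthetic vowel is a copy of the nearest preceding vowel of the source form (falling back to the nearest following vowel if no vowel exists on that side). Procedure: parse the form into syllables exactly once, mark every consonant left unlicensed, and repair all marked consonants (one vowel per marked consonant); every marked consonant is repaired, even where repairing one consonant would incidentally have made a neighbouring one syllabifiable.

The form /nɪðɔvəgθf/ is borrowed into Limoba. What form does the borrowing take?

The consonants /g/, /θ/, /f/ cannot be parsed into a legal (C)V syllable (no codas are permitted; onsets are limited to one consonant).
Epenthesis after each stranded consonant: /g/ → /gə/, /θ/ → /θə/, /f/ → /fə/.

nɪðɔvəgəθəfə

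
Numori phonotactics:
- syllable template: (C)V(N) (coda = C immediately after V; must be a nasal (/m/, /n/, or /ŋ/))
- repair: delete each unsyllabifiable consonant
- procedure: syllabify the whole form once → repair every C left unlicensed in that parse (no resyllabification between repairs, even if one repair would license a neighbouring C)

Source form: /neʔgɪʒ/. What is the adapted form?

Syllabifying with onset maximization leaves /ʔ/, /ʒ/ stranded (only a nasal (/m/, /n/, or /ŋ/) is licensed in coda position; onsets are limited to one consonant).
Deletion applies to /ʔ/, /ʒ/.

negɪ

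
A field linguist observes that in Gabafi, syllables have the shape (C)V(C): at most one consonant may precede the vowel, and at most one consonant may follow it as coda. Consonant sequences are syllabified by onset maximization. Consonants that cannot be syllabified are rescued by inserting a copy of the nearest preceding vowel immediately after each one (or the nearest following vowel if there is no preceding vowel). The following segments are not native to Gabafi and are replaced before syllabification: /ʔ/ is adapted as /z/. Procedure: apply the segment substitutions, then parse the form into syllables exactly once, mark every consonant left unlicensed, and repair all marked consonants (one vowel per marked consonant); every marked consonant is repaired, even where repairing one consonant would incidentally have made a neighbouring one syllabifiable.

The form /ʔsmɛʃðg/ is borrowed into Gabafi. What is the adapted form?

zɛsɛmɛʃðɛgɛ

Substitution: /ʔ/ → /z/, giving /zsmɛʃðg/.
The consonants /z/, /s/, /ð/, /g/ cannot be parsed into a legal (C)V(C) syllable (at most one coda consonant is licensed; onsets are limited to one consonant).
Inserting the epenthetic vowel yields /z/ → /zɛ/, /s/ → /sɛ/, /ð/ → /ðɛ/, /g/ → /gɛ/.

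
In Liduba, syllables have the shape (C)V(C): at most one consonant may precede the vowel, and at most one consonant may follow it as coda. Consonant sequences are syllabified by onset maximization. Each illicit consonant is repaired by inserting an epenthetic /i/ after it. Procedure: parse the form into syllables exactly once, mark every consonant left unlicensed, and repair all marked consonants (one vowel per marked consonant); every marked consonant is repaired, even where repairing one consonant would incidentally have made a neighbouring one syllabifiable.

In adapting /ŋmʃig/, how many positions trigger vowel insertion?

The unsyllabifiable consonants are /ŋ/, /m/; each receives one epenthetic vowel.

2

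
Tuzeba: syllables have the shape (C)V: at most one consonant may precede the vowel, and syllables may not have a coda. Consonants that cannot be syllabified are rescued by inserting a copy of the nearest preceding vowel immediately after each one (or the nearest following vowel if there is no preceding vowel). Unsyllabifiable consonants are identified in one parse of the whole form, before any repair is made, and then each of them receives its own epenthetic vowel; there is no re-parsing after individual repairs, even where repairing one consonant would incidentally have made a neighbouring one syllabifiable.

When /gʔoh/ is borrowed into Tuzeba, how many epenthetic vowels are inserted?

2

The unsyllabifiable consonants are /g/, /h/; each receives one epenthetic vowel.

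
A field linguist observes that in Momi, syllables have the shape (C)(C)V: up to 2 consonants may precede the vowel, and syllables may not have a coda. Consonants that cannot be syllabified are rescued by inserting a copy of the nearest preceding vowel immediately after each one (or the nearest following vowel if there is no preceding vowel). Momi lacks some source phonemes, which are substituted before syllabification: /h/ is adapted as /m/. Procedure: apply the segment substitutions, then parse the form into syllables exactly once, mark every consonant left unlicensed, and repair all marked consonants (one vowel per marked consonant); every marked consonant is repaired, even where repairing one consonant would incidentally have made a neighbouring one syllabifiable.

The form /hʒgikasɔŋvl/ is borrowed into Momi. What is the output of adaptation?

miʒgikasɔŋɔvɔlɔ

Substitution: /h/ → /m/, giving /mʒgikasɔŋvl/.
Under (C)(C)V, the unsyllabifiable consonants are /m/, /ŋ/, /v/, /l/ (no codas are permitted; onsets may contain at most 2 consonants).
Each unlicensed consonant becomes the onset of a new syllable: /m/ → /mi/, /ŋ/ → /ŋɔ/, /v/ → /vɔ/, /l/ → /lɔ/.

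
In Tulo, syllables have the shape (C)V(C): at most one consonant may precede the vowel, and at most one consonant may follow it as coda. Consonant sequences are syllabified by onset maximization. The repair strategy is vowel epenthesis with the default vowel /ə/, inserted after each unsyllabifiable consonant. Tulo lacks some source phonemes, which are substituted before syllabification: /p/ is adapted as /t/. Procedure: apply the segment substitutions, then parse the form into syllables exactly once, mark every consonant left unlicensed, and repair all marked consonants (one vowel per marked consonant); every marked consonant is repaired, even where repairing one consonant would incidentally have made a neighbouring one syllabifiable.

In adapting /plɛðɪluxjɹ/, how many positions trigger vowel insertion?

3

After substitution the input is /tlɛðɪluxjɹ/.
The unsyllabifiable consonants are /t/, /j/, /ɹ/; each receives one epenthetic vowel.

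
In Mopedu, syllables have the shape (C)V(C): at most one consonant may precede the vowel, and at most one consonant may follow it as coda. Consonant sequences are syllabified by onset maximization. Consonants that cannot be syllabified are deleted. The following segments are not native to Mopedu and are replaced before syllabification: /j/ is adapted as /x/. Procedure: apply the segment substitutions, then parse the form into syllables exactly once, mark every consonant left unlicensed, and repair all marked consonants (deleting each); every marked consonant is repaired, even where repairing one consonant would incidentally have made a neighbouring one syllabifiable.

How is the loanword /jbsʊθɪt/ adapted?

sʊθɪt

Substitution: /j/ → /x/, giving /xbsʊθɪt/.
The consonants /x/, /b/ cannot be parsed into a legal (C)V(C) syllable (at most one coda consonant is licensed; onsets are limited to one consonant).
Deleting the stranded consonants removes /x/, /b/.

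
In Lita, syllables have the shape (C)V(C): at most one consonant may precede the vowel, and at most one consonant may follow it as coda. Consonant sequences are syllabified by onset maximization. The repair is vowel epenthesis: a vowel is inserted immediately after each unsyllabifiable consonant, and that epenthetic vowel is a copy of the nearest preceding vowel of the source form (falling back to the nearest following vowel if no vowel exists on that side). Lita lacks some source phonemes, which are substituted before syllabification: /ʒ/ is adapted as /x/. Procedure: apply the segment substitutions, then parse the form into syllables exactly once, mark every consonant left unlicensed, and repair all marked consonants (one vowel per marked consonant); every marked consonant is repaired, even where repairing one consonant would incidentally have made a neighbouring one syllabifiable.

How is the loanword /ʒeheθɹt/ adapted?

xeheθɹete

Substitution: /ʒ/ → /x/, giving /xeheθɹt/.
Under (C)V(C), the unsyllabifiable consonants are /ɹ/, /t/ (at most one coda consonant is licensed; onsets are limited to one consonant).
Inserting the epenthetic vowel yields /ɹ/ → /ɹe/, /t/ → /te/.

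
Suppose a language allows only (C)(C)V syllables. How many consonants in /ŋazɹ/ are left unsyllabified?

The consonants /z/, /ɹ/ cannot be parsed into a legal (C)(C)V syllable (no codas are permitted; onsets may contain at most 2 consonants).

2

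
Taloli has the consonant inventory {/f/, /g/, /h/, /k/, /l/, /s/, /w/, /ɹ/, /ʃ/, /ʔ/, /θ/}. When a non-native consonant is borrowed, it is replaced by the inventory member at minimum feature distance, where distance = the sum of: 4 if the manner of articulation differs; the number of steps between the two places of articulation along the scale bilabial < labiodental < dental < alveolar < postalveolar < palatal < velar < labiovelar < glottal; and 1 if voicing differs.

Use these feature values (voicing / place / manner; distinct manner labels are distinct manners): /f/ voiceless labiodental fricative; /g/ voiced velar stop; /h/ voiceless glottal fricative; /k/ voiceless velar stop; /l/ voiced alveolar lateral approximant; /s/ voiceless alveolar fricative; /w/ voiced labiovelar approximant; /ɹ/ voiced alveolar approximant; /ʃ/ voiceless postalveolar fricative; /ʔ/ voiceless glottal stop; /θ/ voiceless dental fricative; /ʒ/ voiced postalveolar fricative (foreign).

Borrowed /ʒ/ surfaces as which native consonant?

ʃ

/ʃ/ is closest: same manner (fricative), place distance 0 (postalveolar→postalveolar), voicing differs (+1); total 1. Next closest is /s/ at distance 2.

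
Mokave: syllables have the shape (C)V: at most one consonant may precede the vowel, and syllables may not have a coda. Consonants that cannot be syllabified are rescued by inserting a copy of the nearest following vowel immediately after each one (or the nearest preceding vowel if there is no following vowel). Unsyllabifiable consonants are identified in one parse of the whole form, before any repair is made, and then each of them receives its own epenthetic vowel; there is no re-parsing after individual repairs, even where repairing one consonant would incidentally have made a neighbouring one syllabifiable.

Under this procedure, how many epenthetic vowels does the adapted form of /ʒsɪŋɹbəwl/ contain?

The unsyllabifiable consonants are /ʒ/, /ŋ/, /ɹ/, /w/, /l/; each receives one epenthetic vowel.

5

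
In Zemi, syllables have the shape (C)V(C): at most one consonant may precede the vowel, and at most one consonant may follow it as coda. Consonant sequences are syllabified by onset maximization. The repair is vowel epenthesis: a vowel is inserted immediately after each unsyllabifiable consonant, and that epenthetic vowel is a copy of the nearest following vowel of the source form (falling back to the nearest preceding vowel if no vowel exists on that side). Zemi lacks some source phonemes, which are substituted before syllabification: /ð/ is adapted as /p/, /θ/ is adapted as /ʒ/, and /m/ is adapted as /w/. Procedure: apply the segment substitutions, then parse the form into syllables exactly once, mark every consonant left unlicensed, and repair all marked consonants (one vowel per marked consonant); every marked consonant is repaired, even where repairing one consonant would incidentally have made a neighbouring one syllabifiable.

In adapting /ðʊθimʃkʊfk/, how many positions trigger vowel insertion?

2

After substitution the input is /pʊʒiwʃkʊfk/.
The unsyllabifiable consonants are /ʃ/, /k/; each receives one epenthetic vowel.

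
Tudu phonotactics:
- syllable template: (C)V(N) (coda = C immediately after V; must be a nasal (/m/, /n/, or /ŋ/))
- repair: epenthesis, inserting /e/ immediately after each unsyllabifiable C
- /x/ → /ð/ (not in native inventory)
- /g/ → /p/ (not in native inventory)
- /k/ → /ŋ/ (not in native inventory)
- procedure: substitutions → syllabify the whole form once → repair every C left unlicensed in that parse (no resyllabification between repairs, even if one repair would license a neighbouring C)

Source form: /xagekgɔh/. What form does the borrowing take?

ðapeŋpɔhe

Substitution: /x/ → /ð/, /g/ → /p/, /k/ → /ŋ/, giving /ðapeŋpɔh/.
Syllabifying with onset maximization leaves /h/ stranded (only a nasal (/m/, /n/, or /ŋ/) is licensed in coda position; onsets are limited to one consonant).
Epenthesis after each stranded consonant: /h/ → /he/.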